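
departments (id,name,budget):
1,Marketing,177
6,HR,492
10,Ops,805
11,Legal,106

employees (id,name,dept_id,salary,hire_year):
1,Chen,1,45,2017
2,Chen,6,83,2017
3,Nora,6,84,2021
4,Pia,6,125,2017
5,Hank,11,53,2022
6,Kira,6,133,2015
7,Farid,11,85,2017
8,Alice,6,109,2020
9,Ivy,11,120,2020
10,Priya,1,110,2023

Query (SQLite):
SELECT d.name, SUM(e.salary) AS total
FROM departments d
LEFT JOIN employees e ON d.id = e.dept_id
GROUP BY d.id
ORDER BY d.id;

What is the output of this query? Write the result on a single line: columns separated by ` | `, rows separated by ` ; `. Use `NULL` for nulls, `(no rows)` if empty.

Marketing | 155 ; HR | 534 ; Ops | NULL ; Legal | 258

LEFT JOIN keeps every departments row; unmatched ones get NULL for employees columns.
Group by departments.id and compute SUM(e.salary). SUM over an all-NULL group is NULL.
  1: ids {1, 10} → SUM(e.salary)=155
  6: ids {2, 3, 4, 6, 8} → SUM(e.salary)=534
  10: ids {—} → SUM(e.salary)=NULL
  11: ids {5, 7, 9} → SUM(e.salary)=258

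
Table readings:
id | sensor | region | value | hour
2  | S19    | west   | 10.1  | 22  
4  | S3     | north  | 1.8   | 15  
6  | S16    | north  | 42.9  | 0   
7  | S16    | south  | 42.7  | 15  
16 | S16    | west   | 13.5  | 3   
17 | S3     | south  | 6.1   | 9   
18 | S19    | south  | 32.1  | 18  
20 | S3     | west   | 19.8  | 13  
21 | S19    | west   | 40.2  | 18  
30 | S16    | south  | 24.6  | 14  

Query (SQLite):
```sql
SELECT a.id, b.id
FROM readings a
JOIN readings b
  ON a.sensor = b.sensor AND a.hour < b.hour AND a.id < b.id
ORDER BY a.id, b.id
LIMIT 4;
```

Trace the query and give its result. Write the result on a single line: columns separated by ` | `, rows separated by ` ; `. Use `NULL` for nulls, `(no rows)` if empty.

Pairs (a,b) with same sensor, a.hour < b.hour, a.id < b.id.
sensor groups: S16:{6,7,16,30} S19:{2,18,21} S3:{4,17,20}
Ordered by (a.id, b.id); first 4.

6 | 7 ; 6 | 16 ; 6 | 30 ; 16 | 30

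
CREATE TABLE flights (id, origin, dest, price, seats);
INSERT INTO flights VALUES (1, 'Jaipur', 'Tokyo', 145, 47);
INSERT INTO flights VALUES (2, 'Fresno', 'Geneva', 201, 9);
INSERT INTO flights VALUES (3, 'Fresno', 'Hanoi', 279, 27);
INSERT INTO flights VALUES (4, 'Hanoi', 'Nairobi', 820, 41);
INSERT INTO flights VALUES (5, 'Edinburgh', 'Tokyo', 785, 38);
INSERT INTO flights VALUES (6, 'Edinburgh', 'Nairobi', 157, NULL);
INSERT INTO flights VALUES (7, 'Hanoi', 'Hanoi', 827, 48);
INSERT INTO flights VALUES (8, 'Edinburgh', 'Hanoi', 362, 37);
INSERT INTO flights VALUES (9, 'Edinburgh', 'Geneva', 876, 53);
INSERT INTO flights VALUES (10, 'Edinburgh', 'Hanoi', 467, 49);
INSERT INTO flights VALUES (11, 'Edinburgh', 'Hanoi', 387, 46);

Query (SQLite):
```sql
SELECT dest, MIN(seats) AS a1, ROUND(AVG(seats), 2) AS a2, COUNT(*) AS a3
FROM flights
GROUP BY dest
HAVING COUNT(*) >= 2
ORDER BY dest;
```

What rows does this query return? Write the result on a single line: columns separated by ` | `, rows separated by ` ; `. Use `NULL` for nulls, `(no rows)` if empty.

Geneva | 9 | 31 | 2 ; Hanoi | 27 | 41.4 | 5 ; Nairobi | 41 | 41 | 2 ; Tokyo | 38 | 42.5 | 2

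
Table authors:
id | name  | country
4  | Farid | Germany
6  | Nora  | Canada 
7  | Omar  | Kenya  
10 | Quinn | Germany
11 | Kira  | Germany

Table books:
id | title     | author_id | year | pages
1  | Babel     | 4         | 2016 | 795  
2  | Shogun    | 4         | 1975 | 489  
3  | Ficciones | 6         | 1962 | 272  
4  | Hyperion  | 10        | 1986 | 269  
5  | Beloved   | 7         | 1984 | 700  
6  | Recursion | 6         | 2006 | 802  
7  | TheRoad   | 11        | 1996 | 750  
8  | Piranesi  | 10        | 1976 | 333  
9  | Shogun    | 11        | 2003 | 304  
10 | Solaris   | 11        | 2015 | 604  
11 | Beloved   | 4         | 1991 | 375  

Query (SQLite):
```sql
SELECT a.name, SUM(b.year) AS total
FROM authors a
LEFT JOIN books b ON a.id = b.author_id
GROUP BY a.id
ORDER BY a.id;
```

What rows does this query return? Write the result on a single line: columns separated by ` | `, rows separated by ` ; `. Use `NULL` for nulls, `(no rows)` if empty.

Farid | 5982 ; Nora | 3968 ; Omar | 1984 ; Quinn | 3962 ; Kira | 6014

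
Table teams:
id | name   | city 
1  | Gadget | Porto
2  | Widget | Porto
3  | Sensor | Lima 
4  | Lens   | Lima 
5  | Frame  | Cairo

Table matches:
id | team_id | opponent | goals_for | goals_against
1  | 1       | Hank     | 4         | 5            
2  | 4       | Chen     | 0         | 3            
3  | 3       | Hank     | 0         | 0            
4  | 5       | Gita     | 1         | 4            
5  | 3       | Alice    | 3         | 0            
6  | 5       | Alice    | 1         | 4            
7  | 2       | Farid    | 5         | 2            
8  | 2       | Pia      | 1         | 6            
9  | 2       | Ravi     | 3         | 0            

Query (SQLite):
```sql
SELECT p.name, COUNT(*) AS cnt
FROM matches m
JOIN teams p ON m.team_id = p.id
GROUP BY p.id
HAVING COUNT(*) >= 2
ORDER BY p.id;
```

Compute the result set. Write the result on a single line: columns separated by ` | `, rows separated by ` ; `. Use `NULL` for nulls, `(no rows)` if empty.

Join each matches row to its teams via team_id.
Group joined rows by teams.id; compute COUNT(*) per group.
HAVING: keep groups with count ≥ 2.
  1: ids {1} → COUNT(*)=1
  2: ids {7, 8, 9} → COUNT(*)=3
  3: ids {3, 5} → COUNT(*)=2
  4: ids {2} → COUNT(*)=1
  5: ids {4, 6} → COUNT(*)=2

Widget | 3 ; Sensor | 2 ; Frame | 2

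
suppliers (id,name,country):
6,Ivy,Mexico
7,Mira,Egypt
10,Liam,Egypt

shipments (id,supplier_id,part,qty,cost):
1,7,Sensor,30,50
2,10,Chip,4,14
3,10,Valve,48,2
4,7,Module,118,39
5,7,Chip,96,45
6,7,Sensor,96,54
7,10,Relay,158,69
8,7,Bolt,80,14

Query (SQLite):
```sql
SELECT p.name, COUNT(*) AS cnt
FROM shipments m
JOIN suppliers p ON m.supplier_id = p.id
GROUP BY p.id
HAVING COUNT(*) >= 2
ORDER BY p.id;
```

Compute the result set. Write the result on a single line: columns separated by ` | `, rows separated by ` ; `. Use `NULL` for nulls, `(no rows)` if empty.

Join each shipments row to its suppliers via supplier_id.
Group joined rows by suppliers.id; compute COUNT(*) per group.
HAVING: keep groups with count ≥ 2.
  7: ids {1, 4, 5, 6, 8} → COUNT(*)=5
  10: ids {2, 3, 7} → COUNT(*)=3

Mira | 5 ; Liam | 3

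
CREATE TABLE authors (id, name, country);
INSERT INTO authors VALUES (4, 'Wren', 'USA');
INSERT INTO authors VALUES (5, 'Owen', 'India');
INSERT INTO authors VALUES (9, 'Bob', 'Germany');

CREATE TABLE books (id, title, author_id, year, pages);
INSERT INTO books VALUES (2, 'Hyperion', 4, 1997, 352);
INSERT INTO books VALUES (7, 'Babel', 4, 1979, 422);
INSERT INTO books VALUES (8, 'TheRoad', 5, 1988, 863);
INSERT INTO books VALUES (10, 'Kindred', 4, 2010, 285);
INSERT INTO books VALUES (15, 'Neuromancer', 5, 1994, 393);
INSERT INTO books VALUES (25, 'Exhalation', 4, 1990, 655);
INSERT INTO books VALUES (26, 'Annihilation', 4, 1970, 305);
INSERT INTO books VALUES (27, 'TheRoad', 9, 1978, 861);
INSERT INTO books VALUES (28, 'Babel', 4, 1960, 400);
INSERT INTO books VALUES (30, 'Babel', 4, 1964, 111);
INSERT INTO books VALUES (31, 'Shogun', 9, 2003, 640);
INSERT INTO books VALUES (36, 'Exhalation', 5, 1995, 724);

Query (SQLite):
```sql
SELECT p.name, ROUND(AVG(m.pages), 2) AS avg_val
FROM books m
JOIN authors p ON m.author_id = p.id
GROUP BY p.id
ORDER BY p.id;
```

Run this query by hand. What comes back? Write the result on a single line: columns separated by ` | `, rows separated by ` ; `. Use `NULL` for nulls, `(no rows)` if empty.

Wren | 361.43 ; Owen | 660 ; Bob | 750.5

Join each books row to its authors via author_id.
Group joined rows by authors.id; compute ROUND(AVG(m.pages), 2) per group.
  4: ids {2, 7, 10, 25, 26, 28, 30} → ROUND(AVG(m.pages), 2)=361.43
  5: ids {8, 15, 36} → ROUND(AVG(m.pages), 2)=660
  9: ids {27, 31} → ROUND(AVG(m.pages), 2)=750.5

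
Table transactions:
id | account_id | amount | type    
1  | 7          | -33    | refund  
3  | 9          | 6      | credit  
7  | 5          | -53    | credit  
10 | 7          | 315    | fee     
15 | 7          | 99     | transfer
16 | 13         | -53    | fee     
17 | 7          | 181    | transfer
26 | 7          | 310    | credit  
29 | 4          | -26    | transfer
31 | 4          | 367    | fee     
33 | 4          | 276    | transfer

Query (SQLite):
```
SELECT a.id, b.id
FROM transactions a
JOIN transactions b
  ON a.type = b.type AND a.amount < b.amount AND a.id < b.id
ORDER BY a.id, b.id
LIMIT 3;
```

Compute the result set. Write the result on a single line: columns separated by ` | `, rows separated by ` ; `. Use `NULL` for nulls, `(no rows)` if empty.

Pairs (a,b) with same type, a.amount < b.amount, a.id < b.id.
type groups: credit:{3,7,26} fee:{10,16,31} refund:{1} transfer:{15,17,29,33}
Ordered by (a.id, b.id); first 3.

3 | 26 ; 7 | 26 ; 10 | 31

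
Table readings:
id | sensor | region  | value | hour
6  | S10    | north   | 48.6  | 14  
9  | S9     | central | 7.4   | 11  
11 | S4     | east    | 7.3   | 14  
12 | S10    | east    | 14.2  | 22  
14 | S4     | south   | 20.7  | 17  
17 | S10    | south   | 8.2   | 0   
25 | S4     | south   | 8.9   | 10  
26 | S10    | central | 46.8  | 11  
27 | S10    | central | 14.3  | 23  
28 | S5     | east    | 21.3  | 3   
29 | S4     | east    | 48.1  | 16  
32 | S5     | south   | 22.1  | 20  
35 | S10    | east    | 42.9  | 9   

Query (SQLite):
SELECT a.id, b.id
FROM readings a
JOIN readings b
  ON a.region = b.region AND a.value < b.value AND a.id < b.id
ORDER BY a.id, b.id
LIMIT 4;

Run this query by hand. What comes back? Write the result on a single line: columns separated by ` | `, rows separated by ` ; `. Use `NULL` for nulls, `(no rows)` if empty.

9 | 26 ; 9 | 27 ; 11 | 12 ; 11 | 28

Pairs (a,b) with same region, a.value < b.value, a.id < b.id.
region groups: central:{9,26,27} east:{11,12,28,29,35} north:{6} south:{14,17,25,32}
Ordered by (a.id, b.id); first 4.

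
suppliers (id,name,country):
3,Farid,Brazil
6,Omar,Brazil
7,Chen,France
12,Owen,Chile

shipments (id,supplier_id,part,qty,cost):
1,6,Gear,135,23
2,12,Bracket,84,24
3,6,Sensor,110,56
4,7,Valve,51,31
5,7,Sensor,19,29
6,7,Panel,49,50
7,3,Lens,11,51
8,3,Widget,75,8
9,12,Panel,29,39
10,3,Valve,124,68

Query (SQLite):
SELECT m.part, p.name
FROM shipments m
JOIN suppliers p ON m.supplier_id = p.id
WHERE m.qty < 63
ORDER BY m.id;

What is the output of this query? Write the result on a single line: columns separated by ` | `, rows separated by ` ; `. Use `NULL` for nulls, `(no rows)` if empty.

Each shipments row matches the suppliers row where supplier_id = suppliers.id.
Then keep rows with m.qty < 63.

Valve | Chen ; Sensor | Chen ; Panel | Chen ; Lens | Farid ; Panel | Owen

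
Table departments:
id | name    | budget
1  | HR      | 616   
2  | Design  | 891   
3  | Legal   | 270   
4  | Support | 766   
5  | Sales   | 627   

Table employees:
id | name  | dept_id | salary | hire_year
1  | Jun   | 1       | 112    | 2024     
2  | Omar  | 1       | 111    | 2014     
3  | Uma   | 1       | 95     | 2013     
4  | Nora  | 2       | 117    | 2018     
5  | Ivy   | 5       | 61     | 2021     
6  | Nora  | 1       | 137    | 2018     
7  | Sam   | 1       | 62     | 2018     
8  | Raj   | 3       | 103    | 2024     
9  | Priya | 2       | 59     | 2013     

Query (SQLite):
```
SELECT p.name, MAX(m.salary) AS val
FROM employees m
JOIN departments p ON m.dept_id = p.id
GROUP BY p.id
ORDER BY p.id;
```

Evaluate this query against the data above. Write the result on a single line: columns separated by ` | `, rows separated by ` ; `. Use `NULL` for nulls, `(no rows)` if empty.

HR | 137 ; Design | 117 ; Legal | 103 ; Sales | 61

Join each employees row to its departments via dept_id.
Group joined rows by departments.id; compute MAX(m.salary) per group.
  1: ids {1, 2, 3, 6, 7} → MAX(m.salary)=137
  2: ids {4, 9} → MAX(m.salary)=117
  3: ids {8} → MAX(m.salary)=103
  5: ids {5} → MAX(m.salary)=61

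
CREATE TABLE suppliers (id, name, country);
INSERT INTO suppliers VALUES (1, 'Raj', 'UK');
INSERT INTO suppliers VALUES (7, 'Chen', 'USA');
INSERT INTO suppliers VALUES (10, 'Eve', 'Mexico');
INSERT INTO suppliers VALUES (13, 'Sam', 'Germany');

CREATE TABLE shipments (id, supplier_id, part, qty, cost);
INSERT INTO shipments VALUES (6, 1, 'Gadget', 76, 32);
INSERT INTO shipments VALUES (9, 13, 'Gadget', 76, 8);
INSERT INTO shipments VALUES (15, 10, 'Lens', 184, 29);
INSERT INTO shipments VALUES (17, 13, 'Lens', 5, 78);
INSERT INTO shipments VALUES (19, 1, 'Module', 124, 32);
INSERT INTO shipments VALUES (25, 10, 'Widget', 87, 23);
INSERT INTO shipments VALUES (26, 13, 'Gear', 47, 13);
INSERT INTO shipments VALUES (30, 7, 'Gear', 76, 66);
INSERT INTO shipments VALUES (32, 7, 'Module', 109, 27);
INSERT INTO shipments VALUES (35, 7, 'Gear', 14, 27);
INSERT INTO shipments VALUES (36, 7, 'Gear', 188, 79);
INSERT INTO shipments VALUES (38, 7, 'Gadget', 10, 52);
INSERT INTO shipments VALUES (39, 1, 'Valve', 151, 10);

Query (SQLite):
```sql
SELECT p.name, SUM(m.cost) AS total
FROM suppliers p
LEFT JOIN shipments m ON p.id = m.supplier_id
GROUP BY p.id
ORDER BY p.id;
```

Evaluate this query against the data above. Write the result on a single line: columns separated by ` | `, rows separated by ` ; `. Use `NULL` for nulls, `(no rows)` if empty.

Raj | 74 ; Chen | 251 ; Eve | 52 ; Sam | 99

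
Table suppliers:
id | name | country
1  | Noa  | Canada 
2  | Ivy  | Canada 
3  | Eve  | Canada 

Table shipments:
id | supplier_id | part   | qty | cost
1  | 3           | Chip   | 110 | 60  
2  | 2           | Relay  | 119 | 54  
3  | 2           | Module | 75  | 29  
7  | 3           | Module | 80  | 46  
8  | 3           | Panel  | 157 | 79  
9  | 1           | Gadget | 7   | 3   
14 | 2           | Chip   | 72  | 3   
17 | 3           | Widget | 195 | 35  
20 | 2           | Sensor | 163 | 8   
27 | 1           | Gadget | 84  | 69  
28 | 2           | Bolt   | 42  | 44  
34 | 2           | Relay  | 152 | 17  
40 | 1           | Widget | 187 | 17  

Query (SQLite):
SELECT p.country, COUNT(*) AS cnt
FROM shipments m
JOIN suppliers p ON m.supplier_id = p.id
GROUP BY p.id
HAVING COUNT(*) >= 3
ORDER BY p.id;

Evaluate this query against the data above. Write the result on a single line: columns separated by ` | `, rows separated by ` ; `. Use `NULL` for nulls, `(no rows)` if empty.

Join each shipments row to its suppliers via supplier_id.
Group joined rows by suppliers.id; compute COUNT(*) per group.
HAVING: keep groups with count ≥ 3.
  1: ids {9, 27, 40} → COUNT(*)=3
  2: ids {2, 3, 14, 20, 28, 34} → COUNT(*)=6
  3: ids {1, 7, 8, 17} → COUNT(*)=4

Canada | 3 ; Canada | 6 ; Canada | 4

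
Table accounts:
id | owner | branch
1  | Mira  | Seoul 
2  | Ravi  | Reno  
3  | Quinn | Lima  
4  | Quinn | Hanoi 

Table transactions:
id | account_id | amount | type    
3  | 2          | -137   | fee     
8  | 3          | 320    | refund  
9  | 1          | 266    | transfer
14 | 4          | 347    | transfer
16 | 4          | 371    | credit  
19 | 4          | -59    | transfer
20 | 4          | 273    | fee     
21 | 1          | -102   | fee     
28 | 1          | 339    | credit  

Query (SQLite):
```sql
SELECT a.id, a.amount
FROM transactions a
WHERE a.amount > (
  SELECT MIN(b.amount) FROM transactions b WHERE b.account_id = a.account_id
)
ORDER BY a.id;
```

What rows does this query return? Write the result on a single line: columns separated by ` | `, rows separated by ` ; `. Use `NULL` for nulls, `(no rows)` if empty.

For each transactions row a, compute MIN(amount) over rows sharing a.account_id.
Keep row a if a.amount > that per-group MIN.
  account_id=1: MIN(amount) = -102
  account_id=2: MIN(amount) = -137
  account_id=3: MIN(amount) = 320
  account_id=4: MIN(amount) = -59

9 | 266 ; 14 | 347 ; 16 | 371 ; 20 | 273 ; 28 | 339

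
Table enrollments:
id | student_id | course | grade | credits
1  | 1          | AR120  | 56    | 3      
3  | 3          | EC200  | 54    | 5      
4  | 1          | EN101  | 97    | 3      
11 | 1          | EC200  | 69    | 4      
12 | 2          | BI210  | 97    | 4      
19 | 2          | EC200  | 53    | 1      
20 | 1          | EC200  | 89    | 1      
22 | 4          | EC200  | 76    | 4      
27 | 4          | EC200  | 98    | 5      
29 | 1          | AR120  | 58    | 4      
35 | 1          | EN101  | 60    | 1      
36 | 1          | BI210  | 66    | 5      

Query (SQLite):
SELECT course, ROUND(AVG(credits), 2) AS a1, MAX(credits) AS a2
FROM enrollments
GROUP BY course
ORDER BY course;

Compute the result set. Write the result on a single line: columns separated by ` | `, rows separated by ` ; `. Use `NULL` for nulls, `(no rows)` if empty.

AR120 | 3.5 | 4 ; BI210 | 4.5 | 5 ; EC200 | 3.33 | 5 ; EN101 | 2 | 3

Group enrollments by course.
Per group compute: ROUND(AVG(credits), 2), MAX(credits).
  AR120: ids {1, 29} → ROUND(AVG(credits), 2)=3.5, MAX(credits)=4
  BI210: ids {12, 36} → ROUND(AVG(credits), 2)=4.5, MAX(credits)=5
  EC200: ids {3, 11, 19, 20, 22, 27} → ROUND(AVG(credits), 2)=3.33, MAX(credits)=5
  EN101: ids {4, 35} → ROUND(AVG(credits), 2)=2, MAX(credits)=3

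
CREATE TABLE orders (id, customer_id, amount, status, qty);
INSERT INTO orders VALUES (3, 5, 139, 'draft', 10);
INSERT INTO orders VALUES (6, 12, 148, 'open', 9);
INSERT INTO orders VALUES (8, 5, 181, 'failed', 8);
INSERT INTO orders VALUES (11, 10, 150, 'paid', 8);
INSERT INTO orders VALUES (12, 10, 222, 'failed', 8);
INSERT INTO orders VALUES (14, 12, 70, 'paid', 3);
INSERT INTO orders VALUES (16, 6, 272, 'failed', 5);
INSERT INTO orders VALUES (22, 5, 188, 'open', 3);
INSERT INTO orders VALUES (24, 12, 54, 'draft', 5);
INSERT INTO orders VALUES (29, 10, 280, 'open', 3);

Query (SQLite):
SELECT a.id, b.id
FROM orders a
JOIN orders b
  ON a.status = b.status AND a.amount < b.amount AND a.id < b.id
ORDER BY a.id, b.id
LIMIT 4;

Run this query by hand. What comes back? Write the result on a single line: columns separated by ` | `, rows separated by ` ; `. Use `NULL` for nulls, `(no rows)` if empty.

6 | 22 ; 6 | 29 ; 8 | 12 ; 8 | 16

Pairs (a,b) with same status, a.amount < b.amount, a.id < b.id.
status groups: draft:{3,24} failed:{8,12,16} open:{6,22,29} paid:{11,14}
Ordered by (a.id, b.id); first 4.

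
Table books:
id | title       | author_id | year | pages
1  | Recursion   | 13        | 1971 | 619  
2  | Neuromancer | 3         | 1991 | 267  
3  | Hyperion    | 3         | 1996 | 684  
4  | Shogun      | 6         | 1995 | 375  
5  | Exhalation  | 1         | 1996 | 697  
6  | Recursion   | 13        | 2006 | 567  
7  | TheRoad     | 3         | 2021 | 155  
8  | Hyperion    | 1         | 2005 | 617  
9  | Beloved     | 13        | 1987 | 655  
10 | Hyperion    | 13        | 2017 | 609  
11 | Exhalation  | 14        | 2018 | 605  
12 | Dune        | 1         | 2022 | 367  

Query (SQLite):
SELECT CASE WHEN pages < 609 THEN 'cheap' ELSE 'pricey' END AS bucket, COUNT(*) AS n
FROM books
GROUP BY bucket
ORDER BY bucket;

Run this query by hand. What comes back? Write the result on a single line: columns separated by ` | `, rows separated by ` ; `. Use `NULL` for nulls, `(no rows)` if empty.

cheap | 6 ; pricey | 6

Bucket rows by pages < 609 → 'cheap' else 'pricey'; count each bucket.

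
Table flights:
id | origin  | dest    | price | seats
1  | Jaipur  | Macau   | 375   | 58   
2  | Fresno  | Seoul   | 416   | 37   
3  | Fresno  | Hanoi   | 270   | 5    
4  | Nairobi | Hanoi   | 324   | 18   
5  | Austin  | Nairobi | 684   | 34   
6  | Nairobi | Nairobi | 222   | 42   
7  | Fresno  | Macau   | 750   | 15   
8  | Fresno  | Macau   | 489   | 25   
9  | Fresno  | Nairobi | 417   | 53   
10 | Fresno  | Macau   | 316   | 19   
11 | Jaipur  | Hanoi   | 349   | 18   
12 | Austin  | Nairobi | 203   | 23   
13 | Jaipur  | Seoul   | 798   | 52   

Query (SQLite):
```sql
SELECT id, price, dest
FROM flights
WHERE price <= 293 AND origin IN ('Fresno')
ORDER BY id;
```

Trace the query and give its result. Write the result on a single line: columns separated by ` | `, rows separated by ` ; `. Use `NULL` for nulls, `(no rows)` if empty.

3 | 270 | Hanoi

price <= 293: ids {3, 6, 12}
origin IN ('Fresno'): ids {2, 3, 7, 8, 9, 10}
Combine with AND.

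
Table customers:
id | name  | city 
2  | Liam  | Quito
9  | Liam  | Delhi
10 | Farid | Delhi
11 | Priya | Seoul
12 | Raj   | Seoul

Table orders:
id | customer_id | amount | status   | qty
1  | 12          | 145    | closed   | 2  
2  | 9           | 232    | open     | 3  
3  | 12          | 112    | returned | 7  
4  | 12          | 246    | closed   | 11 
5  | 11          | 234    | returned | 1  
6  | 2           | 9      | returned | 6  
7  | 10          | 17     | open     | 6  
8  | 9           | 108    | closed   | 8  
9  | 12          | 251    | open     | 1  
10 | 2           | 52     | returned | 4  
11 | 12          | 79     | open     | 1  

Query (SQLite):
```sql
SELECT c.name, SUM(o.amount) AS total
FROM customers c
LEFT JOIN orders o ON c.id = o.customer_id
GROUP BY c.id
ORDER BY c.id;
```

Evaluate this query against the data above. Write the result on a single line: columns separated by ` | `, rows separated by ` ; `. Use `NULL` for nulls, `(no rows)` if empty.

LEFT JOIN keeps every customers row; unmatched ones get NULL for orders columns.
Group by customers.id and compute SUM(o.amount). SUM over an all-NULL group is NULL.
  2: ids {6, 10} → SUM(o.amount)=61
  9: ids {2, 8} → SUM(o.amount)=340
  10: ids {7} → SUM(o.amount)=17
  11: ids {5} → SUM(o.amount)=234
  12: ids {1, 3, 4, 9, 11} → SUM(o.amount)=833

Liam | 61 ; Liam | 340 ; Farid | 17 ; Priya | 234 ; Raj | 833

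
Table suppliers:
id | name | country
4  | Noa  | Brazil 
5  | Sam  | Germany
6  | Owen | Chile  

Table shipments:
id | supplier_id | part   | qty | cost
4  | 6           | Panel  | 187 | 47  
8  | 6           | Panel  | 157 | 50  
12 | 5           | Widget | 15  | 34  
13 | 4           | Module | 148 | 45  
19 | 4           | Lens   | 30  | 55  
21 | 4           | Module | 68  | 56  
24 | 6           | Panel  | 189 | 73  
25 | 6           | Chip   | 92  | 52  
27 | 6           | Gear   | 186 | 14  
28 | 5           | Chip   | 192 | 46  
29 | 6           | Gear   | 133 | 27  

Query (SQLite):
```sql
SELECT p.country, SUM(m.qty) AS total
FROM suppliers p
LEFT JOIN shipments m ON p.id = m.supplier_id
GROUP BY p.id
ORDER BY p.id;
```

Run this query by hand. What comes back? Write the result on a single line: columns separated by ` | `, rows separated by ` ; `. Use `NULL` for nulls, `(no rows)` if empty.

Brazil | 246 ; Germany | 207 ; Chile | 944

LEFT JOIN keeps every suppliers row; unmatched ones get NULL for shipments columns.
Group by suppliers.id and compute SUM(m.qty). SUM over an all-NULL group is NULL.
  4: ids {13, 19, 21} → SUM(m.qty)=246
  5: ids {12, 28} → SUM(m.qty)=207
  6: ids {4, 8, 24, 25, 27, 29} → SUM(m.qty)=944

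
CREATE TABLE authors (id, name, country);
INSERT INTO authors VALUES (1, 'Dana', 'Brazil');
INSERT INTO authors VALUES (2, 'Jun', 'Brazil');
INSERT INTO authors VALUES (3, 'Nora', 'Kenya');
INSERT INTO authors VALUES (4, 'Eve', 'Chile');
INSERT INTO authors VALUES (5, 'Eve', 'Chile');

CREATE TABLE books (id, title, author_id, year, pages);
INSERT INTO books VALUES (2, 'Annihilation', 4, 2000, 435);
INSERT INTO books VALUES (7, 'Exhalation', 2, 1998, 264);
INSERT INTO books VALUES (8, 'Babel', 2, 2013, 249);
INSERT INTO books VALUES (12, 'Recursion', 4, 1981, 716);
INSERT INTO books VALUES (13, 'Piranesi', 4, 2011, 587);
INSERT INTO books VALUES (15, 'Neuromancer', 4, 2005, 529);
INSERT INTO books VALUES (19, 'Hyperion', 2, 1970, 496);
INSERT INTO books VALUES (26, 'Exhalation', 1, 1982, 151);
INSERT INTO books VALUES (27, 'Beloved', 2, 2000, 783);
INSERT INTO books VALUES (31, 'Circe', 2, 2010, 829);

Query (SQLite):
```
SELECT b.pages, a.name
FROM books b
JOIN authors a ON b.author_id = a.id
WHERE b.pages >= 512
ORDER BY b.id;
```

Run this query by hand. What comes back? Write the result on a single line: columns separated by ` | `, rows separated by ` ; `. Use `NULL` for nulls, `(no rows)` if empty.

Each books row matches the authors row where author_id = authors.id.
Then keep rows with b.pages >= 512.

716 | Eve ; 587 | Eve ; 529 | Eve ; 783 | Jun ; 829 | Jun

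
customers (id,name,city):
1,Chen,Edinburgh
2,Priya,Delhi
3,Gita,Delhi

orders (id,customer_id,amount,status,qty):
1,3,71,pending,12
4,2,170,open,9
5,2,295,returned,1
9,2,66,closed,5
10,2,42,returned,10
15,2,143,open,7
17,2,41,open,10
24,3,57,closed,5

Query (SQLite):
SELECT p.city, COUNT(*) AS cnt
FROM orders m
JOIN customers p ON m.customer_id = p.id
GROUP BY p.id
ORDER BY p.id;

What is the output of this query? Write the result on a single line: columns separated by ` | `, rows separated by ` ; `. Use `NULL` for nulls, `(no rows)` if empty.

Join each orders row to its customers via customer_id.
Group joined rows by customers.id; compute COUNT(*) per group.
  2: ids {4, 5, 9, 10, 15, 17} → COUNT(*)=6
  3: ids {1, 24} → COUNT(*)=2

Delhi | 6 ; Delhi | 2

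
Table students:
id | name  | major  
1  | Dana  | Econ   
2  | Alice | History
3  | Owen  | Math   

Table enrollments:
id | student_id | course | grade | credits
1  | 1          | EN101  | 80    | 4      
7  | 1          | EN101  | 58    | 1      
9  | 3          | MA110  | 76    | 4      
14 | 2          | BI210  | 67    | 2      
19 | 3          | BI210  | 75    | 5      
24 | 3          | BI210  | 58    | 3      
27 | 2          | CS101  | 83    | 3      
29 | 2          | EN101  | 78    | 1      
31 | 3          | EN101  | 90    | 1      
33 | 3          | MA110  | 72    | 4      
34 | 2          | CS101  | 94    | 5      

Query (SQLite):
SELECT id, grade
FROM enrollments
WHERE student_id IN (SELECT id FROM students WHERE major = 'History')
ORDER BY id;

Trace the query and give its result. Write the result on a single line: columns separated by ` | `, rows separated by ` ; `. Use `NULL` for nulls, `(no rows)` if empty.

14 | 67 ; 27 | 83 ; 29 | 78 ; 34 | 94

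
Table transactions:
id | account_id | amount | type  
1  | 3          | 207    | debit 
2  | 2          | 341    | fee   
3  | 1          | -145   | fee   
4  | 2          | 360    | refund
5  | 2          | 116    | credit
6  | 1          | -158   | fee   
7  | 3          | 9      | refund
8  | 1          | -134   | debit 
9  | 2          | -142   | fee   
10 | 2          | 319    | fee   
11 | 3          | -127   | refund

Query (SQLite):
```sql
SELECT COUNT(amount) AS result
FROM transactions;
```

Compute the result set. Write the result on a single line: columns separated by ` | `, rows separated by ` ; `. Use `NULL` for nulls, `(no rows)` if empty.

11

All amount values: [207, 341, -145, 360, 116, -158, 9, -134, -142, 319, -127].
COUNT(amount) counts non-NULL values → 11.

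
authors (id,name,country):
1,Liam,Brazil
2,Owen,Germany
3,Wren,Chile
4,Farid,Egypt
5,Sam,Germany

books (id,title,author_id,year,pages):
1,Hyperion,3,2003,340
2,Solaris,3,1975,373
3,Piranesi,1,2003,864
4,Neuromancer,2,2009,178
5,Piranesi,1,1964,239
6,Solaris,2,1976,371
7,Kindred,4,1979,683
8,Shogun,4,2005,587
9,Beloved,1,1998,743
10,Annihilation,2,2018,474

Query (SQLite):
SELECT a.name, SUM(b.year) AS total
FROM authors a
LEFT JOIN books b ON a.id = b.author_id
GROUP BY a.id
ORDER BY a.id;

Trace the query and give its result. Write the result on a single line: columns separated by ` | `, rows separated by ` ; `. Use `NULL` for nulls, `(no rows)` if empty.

Liam | 5965 ; Owen | 6003 ; Wren | 3978 ; Farid | 3984 ; Sam | NULL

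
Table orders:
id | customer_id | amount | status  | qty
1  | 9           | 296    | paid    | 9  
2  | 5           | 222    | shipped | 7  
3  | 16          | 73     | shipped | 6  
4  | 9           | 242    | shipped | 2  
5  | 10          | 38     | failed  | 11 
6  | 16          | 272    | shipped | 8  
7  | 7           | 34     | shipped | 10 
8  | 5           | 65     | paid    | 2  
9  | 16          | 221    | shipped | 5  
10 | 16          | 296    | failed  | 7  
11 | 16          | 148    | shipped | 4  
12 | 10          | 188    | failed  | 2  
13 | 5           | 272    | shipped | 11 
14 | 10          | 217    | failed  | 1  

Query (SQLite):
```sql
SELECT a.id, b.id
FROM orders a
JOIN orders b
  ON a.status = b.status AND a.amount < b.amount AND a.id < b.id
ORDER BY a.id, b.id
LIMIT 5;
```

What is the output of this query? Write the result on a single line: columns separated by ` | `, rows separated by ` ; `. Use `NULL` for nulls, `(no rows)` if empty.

Pairs (a,b) with same status, a.amount < b.amount, a.id < b.id.
status groups: failed:{5,10,12,14} paid:{1,8} shipped:{2,3,4,6,7,9,11,13}
Ordered by (a.id, b.id); first 5.

2 | 4 ; 2 | 6 ; 2 | 13 ; 3 | 4 ; 3 | 6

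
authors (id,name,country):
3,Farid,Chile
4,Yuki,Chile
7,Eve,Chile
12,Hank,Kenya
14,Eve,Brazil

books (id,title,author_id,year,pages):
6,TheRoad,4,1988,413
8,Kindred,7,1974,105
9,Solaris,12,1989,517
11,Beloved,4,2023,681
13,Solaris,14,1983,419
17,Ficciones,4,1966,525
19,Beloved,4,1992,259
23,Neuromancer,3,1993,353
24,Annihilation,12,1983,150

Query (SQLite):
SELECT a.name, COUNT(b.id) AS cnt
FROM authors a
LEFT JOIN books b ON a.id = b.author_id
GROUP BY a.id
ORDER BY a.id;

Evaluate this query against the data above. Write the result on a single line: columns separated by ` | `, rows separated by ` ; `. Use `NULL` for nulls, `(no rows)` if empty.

Farid | 1 ; Yuki | 4 ; Eve | 1 ; Hank | 2 ; Eve | 1

LEFT JOIN keeps every authors row; unmatched ones get NULL for books columns.
Group by authors.id and compute COUNT(b.id). COUNT(col) of an all-NULL group is 0.
  3: ids {23} → COUNT(b.id)=1
  4: ids {6, 11, 17, 19} → COUNT(b.id)=4
  7: ids {8} → COUNT(b.id)=1
  12: ids {9, 24} → COUNT(b.id)=2
  14: ids {13} → COUNT(b.id)=1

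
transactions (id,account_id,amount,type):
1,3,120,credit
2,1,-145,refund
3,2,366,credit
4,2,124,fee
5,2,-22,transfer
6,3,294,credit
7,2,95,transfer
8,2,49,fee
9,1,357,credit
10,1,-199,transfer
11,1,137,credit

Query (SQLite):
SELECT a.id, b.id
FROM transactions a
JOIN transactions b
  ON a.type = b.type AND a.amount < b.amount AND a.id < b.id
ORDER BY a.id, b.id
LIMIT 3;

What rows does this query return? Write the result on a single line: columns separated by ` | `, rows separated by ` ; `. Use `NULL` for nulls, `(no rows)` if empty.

1 | 3 ; 1 | 6 ; 1 | 9

Pairs (a,b) with same type, a.amount < b.amount, a.id < b.id.
type groups: credit:{1,3,6,9,11} fee:{4,8} refund:{2} transfer:{5,7,10}
Ordered by (a.id, b.id); first 3.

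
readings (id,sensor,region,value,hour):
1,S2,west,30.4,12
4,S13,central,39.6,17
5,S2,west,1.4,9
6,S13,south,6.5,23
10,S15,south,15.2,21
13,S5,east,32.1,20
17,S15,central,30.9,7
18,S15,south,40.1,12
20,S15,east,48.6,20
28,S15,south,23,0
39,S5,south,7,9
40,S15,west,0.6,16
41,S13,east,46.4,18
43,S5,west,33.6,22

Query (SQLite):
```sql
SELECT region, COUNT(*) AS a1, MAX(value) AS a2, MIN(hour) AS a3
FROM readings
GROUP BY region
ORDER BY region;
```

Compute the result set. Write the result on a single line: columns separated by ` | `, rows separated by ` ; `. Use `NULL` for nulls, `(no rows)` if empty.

Group readings by region.
Per group compute: COUNT(*), MAX(value), MIN(hour).
  central: ids {4, 17} → COUNT(*)=2, MAX(value)=39.6, MIN(hour)=7
  east: ids {13, 20, 41} → COUNT(*)=3, MAX(value)=48.6, MIN(hour)=18
  south: ids {6, 10, 18, 28, 39} → COUNT(*)=5, MAX(value)=40.1, MIN(hour)=0
  west: ids {1, 5, 40, 43} → COUNT(*)=4, MAX(value)=33.6, MIN(hour)=9

central | 2 | 39.6 | 7 ; east | 3 | 48.6 | 18 ; south | 5 | 40.1 | 0 ; west | 4 | 33.6 | 9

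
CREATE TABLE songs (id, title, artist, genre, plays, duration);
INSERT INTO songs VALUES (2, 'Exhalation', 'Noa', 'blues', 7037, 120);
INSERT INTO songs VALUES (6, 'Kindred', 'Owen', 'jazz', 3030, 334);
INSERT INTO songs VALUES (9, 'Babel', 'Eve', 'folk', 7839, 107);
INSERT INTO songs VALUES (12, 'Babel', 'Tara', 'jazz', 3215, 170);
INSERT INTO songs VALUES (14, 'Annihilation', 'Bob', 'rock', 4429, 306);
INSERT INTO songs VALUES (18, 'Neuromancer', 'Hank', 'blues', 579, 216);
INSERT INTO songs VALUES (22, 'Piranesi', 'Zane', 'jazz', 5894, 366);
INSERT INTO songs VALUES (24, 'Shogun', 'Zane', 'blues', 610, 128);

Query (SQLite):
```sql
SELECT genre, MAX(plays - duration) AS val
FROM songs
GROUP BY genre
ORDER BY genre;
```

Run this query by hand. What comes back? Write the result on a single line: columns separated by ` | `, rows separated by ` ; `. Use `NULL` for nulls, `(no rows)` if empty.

For each row compute plays - duration.
Group by genre; take MAX of the expression per group.
  blues: ids {2, 18, 24} → MAX(plays - duration)=6917
  folk: ids {9} → MAX(plays - duration)=7732
  jazz: ids {6, 12, 22} → MAX(plays - duration)=5528
  rock: ids {14} → MAX(plays - duration)=4123

blues | 6917 ; folk | 7732 ; jazz | 5528 ; rock | 4123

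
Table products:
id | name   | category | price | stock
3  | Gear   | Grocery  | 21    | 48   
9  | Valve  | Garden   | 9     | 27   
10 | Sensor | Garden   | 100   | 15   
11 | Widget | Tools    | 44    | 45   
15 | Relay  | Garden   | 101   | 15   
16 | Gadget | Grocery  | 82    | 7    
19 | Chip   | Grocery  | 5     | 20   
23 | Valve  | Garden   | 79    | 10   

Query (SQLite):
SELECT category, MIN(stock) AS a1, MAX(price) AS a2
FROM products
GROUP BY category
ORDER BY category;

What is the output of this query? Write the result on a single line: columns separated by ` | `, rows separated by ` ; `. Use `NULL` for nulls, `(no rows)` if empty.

Group products by category.
Per group compute: MIN(stock), MAX(price).
  Garden: ids {9, 10, 15, 23} → MIN(stock)=10, MAX(price)=101
  Grocery: ids {3, 16, 19} → MIN(stock)=7, MAX(price)=82
  Tools: ids {11} → MIN(stock)=45, MAX(price)=44

Garden | 10 | 101 ; Grocery | 7 | 82 ; Tools | 45 | 44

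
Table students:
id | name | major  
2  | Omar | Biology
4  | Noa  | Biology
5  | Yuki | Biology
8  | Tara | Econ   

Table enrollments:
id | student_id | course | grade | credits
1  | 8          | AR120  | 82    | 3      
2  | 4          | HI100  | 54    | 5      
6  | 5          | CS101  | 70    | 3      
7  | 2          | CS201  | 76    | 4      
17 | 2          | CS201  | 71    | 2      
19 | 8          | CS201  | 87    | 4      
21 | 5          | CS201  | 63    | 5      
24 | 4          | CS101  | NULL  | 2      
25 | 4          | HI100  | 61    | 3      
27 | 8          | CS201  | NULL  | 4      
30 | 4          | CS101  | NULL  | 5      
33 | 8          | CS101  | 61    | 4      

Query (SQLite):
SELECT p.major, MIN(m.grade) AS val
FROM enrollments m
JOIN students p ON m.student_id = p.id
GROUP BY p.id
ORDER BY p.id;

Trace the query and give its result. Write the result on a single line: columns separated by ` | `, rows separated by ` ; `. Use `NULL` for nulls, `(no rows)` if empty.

Biology | 71 ; Biology | 54 ; Biology | 63 ; Econ | 61

Join each enrollments row to its students via student_id.
Group joined rows by students.id; compute MIN(m.grade) per group.
  2: ids {7, 17} → MIN(m.grade)=71
  4: ids {2, 24, 25, 30} → MIN(m.grade)=54
  5: ids {6, 21} → MIN(m.grade)=63
  8: ids {1, 19, 27, 33} → MIN(m.grade)=61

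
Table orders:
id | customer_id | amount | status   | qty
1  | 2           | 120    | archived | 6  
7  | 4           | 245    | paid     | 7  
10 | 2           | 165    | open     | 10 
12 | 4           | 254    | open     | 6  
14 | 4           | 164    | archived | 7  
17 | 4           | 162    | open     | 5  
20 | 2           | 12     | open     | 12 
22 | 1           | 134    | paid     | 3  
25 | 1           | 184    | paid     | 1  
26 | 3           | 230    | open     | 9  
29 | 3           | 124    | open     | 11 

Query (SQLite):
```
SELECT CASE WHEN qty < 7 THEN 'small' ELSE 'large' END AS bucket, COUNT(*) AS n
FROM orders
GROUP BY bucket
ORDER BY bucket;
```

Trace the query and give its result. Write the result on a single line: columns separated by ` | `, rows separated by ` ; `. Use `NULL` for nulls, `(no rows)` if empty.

Bucket rows by qty < 7 → 'small' else 'large'; count each bucket.

large | 6 ; small | 5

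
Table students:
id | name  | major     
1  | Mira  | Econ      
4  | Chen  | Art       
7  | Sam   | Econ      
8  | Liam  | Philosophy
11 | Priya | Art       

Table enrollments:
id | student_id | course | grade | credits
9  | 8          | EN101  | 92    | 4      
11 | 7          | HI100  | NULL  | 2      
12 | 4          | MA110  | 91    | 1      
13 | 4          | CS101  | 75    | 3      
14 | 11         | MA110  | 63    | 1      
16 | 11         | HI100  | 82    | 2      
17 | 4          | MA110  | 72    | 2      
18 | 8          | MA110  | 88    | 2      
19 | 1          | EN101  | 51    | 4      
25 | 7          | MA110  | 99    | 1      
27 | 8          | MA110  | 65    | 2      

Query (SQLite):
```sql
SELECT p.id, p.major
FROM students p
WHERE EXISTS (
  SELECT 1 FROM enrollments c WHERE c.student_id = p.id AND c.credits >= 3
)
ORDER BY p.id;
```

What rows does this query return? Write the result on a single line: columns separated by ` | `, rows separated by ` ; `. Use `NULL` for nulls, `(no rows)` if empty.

For each students row, check whether any enrollments with matching student_id has credits >= 3.
Keep rows where that is true.

1 | Econ ; 4 | Art ; 8 | Philosophy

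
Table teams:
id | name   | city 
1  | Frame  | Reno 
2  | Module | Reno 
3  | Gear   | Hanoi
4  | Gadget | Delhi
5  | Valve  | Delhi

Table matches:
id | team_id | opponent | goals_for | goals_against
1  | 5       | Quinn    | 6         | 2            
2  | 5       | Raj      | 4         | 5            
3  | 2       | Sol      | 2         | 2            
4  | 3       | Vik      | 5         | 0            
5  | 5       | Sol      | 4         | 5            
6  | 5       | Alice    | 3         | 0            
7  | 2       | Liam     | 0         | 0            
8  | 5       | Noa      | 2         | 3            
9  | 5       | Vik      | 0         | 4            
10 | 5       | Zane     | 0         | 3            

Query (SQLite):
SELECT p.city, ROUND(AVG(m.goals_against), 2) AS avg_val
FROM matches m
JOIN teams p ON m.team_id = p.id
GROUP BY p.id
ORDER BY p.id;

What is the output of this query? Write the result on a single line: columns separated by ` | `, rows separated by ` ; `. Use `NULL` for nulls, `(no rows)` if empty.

Join each matches row to its teams via team_id.
Group joined rows by teams.id; compute ROUND(AVG(m.goals_against), 2) per group.
  2: ids {3, 7} → ROUND(AVG(m.goals_against), 2)=1
  3: ids {4} → ROUND(AVG(m.goals_against), 2)=0
  5: ids {1, 2, 5, 6, 8, 9, 10} → ROUND(AVG(m.goals_against), 2)=3.14

Reno | 1 ; Hanoi | 0 ; Delhi | 3.14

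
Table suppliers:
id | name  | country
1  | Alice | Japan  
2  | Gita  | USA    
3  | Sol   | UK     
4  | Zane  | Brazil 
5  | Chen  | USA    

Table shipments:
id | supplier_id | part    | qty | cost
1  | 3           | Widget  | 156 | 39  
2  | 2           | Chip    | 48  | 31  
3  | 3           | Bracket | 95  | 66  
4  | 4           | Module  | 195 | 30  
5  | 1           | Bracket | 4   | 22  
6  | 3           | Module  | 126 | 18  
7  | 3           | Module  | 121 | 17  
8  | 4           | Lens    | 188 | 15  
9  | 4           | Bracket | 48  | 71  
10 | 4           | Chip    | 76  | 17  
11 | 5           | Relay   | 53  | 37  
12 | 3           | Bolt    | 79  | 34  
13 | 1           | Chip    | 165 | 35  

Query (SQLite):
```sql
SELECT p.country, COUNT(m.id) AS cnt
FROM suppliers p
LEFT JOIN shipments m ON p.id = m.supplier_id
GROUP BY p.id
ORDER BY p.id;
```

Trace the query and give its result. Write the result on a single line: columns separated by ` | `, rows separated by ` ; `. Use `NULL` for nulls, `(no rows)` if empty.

LEFT JOIN keeps every suppliers row; unmatched ones get NULL for shipments columns.
Group by suppliers.id and compute COUNT(m.id). COUNT(col) of an all-NULL group is 0.
  1: ids {5, 13} → COUNT(m.id)=2
  2: ids {2} → COUNT(m.id)=1
  3: ids {1, 3, 6, 7, 12} → COUNT(m.id)=5
  4: ids {4, 8, 9, 10} → COUNT(m.id)=4
  5: ids {11} → COUNT(m.id)=1

Japan | 2 ; USA | 1 ; UK | 5 ; Brazil | 4 ; USA | 1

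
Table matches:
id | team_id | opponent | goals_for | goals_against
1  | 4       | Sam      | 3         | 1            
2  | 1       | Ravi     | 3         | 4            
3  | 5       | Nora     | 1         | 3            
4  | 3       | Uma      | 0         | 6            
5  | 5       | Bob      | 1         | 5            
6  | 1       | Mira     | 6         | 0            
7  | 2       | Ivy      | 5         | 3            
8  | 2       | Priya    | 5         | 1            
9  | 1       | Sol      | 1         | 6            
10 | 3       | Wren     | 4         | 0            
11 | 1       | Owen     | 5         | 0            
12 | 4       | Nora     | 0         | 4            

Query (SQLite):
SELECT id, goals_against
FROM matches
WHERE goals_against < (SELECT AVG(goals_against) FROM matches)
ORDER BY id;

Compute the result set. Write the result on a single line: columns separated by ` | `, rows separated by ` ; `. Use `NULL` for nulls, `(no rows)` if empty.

Scalar subquery: AVG(goals_against) over all matches rows = 2.75.
Keep rows where goals_against < that value.

1 | 1 ; 6 | 0 ; 8 | 1 ; 10 | 0 ; 11 | 0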